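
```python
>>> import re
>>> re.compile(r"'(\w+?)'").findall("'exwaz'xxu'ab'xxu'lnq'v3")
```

['exwaz', 'ab', 'lnq']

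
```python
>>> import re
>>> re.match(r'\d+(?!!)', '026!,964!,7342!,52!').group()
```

'02'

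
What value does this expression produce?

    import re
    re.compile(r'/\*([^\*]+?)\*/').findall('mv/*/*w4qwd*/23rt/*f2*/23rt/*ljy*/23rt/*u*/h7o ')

Because there's exactly one group, `findall` drops the full match and keeps group 1 from each hit.

['w4qwd', 'f2', 'ljy', 'u']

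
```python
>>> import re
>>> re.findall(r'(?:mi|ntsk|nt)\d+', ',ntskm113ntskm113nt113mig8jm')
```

With no groups in the pattern, `findall` gives back each whole match — 1 here.

['nt113']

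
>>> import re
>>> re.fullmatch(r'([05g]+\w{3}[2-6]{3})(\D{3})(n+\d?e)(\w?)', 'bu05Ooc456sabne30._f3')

None

`fullmatch` succeeds only if the pattern covers the string from start to end.
Here the string isn't matched end-to-end, so the call returns None.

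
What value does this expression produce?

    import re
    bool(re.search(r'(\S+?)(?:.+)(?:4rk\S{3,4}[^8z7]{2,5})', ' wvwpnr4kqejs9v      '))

This matches one or more of a non-whitespace character (lazy) (captured); then one or more of any character (non-capturing group); then the literal '4rk', then 3 to 4 of a non-whitespace character, then 2 to 5 of any character except [8z7] (non-capturing group).
Here nothing in the string fits, so the call returns None, and `bool(None)` is False.

False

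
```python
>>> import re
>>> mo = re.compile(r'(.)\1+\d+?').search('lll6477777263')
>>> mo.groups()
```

('l',)

The match spans [0:4] → 'lll6'.
Captured: group 1 = 'l'.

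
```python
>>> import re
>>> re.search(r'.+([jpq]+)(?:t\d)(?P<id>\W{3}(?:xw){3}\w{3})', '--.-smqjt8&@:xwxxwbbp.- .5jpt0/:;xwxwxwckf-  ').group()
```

'--.-smqjt8&@:xwxxwbbp.- .5jpt0/:;xwxwxwckf'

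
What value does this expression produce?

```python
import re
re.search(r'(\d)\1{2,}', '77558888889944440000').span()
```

After group 1 captures some text, `\1` only succeeds where that same text appears again.
`search` walks the string left to right and returns the first match it finds.
The match spans [4:10] → '888888'.
Captured: group 1 = '8'.

(4, 10)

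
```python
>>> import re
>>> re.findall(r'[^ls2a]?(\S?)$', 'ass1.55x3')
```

The pattern matches optionally any character except [ls2a]; then optionally a non-whitespace character (captured); then anchored at the end.
Matches: at [7:9] match 'x3', group 1 = '3'; at [9:9] match '', group 1 = ''.
Because there's exactly one group, `findall` drops the full match and keeps group 1 from each hit.

['3', '']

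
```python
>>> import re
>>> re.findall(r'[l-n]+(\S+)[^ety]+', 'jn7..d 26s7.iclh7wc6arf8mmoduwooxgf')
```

['7..d']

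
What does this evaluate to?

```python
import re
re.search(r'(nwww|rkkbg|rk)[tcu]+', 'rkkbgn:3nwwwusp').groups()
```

('nwww',)

`re.search` scans for the first position where the pattern succeeds.
The match spans [8:13] → 'nwwwu'.
Captured: group 1 = 'nwww'.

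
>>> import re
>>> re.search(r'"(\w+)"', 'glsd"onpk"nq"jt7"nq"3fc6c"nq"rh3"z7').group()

'"onpk"'

`re.search` tries every starting position until one works.
The match spans [4:10] → '"onpk"'.
Captured: group 1 = 'onpk'.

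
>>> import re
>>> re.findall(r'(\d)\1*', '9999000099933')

['9', '0', '9', '3']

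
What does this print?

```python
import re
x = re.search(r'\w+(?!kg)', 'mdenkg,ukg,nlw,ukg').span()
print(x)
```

(0, 6)

Because the assertion is negative and zero-width, positions next to the forbidden text are skipped.
`search` walks the string left to right and returns the first match it finds.
The match spans [0:6] → 'mdenkg'.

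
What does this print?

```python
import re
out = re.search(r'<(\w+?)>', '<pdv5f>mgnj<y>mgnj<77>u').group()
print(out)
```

The match spans [0:7] → '<pdv5f>'.

<pdv5f>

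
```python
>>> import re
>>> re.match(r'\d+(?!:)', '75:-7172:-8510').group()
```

'7'

`match` is anchored at position 0; if the pattern doesn't fit there, it returns None.
The match spans [0:1] → '7'.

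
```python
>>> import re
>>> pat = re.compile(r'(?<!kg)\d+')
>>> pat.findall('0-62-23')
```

['0', '62', '23']

Because the assertion is negative and zero-width, positions next to the forbidden text are skipped.
With no groups in the pattern, `findall` gives back each whole match — 3 here.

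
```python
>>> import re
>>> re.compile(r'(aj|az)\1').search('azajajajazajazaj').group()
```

After group 1 captures some text, `\1` only succeeds where that same text appears again.
`re.search` scans for the first position where the pattern succeeds.
The match spans [2:6] → 'ajaj'.
Captured: group 1 = 'aj'.

'ajaj'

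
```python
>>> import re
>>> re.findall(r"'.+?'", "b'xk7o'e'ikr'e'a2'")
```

["'xk7o'", "'ikr'", "'a2'"]

Because the quantifier is non-greedy, it stops expanding at the earliest point where the rest of the pattern can succeed.
With no groups in the pattern, `findall` gives back each whole match — 3 here.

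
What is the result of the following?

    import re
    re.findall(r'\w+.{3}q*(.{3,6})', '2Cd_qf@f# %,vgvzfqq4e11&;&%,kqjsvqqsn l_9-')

[' %,vgv', '%,kqjs', '_9-']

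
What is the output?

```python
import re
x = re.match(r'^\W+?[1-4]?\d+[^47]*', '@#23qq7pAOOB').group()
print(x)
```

@#23qq

With `match`, the pattern is implicitly anchored at the beginning.
The match spans [0:6] → '@#23qq'.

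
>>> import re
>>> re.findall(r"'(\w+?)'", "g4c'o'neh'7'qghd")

['o', '7']

Walking the string: at [3:6] match "'o'", group 1 = 'o'; at [9:12] match "'7'", group 1 = '7'.
Because there's exactly one group, `findall` drops the full match and keeps group 1 from each hit.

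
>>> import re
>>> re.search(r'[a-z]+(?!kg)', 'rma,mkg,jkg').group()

'rma'

Because the assertion is negative and zero-width, positions next to the forbidden text are skipped.
`search` walks the string left to right and returns the first match it finds.
The match spans [0:3] → 'rma'.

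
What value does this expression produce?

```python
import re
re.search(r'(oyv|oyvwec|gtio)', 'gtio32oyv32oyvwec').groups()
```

('gtio',)

Unlike `match`, `search` isn't anchored — it looks for the pattern anywhere in the string.
The match spans [0:4] → 'gtio'.
Captured: group 1 = 'gtio'.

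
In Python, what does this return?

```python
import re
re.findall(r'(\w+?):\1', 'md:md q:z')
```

A backreference is literal: `\1` must see the identical characters the first group matched.
Scanning left to right: at [0:5] match 'md:md', group 1 = 'md'.
With a single group, `findall` returns only what that group captured — 1 item.

['md']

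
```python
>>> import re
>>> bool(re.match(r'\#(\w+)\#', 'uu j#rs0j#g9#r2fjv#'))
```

False

`re.match` only tries the pattern at the start of the string.
Here the string doesn't start with a match, so the call returns None, and `bool(None)` is False.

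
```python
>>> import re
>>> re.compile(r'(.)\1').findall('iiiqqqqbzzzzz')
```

['i', 'q', 'q', 'z', 'z']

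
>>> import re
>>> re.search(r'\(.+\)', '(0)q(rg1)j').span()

(0, 9)

The match spans [0:9] → '(0)q(rg1)'.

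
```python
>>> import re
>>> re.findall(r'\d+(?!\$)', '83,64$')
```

A negative assertion filters positions out without eating any characters.
Matches: at [0:2] → '83'; at [3:4] → '6'.
With no groups in the pattern, `findall` gives back each whole match — 2 here.

['83', '6']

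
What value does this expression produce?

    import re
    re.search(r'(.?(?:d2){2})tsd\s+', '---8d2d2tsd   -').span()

The pattern matches optionally any character, then the literal 'd2' repeated 2 times (captured); then the literal 'tsd', then one or more of whitespace.
The match spans [3:14] → '8d2d2tsd   '.

(3, 14)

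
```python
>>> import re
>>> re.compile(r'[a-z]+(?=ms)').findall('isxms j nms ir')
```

['isx', 'n']

The positive lookaround only admits positions where the adjacent text matches; those characters stay outside the span.
Walking the string: at [0:3] → 'isx'; at [8:9] → 'n'.
No capturing groups, so `findall` returns the 2 full match strings.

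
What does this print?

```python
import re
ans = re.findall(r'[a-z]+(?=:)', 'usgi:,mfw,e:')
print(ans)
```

['usgi', 'e']

Because the assertion is zero-width, the text it checks is not consumed and won't appear in the result.
No capturing groups, so `findall` returns the 2 full match strings.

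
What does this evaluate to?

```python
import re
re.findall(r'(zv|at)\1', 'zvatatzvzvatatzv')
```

The backreference `\1` re-matches whatever the first group consumed, character for character.
Because there's exactly one group, `findall` drops the full match and keeps group 1 from each hit.

['at', 'zv', 'at']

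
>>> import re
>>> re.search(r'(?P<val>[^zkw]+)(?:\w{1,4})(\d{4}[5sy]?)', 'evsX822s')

Here no position works, so the call returns None.

None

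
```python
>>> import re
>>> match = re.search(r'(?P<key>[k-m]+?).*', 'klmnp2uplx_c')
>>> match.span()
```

(0, 12)

The pattern matches one or more of a character in [k-m] (lazy) (captured as 'key'); then zero or more of any character.
`re.search` scans for the first position where the pattern succeeds.
The match spans [0:12] → 'klmnp2uplx_c'.
Captured: group 1 = 'k'.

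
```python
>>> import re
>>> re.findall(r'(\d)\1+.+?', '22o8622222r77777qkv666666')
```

['2', '2', '7', '6']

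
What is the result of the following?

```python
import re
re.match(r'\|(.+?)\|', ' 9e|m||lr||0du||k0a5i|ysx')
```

None

`re.match` won't scan ahead — the pattern has to work from the very first character.
Here the string doesn't start with a match, so the call returns None.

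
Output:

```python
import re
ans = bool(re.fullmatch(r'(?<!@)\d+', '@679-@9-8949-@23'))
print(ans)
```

A negative assertion filters positions out without eating any characters.
`re.fullmatch` requires the pattern to consume the entire string.
Here the string isn't matched end-to-end, so the call returns None, and `bool(None)` is False.

False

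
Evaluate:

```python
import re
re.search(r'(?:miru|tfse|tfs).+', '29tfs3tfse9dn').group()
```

'tfs3tfse9dn'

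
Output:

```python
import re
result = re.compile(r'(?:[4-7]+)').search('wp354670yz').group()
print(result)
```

5467

The pattern matches one or more of a character in [4-7] (non-capturing group).
`re.search` scans for the first position where the pattern succeeds.
The match spans [3:7] → '5467'.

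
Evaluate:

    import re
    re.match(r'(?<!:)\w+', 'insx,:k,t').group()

'insx'

The negative lookaround is zero-width — it rules out positions where the adjacent text would match, without consuming anything.
`match` is anchored at position 0; if the pattern doesn't fit there, it returns None.
The match spans [0:4] → 'insx'.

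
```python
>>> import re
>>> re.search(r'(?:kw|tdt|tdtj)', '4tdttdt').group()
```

'tdt'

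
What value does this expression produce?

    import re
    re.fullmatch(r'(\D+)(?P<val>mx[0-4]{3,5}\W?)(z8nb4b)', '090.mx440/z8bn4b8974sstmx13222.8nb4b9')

None

The pattern matches one or more of a non-digit (captured); then the literal 'mx', then 3 to 5 of a character in [0-4], then optionally a non-word character (captured as 'val'); then the literal 'z8n', then the literal 'b4b' (captured).
`re.fullmatch` requires the pattern to consume the entire string.
Here the pattern can't cover the whole string, so the call returns None.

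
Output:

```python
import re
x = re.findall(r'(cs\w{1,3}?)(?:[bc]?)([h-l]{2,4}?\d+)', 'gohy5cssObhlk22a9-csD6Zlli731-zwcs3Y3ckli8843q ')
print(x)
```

[('cssO', 'hlk22'), ('csD6Z', 'lli731'), ('cs3Y3', 'kli8843')]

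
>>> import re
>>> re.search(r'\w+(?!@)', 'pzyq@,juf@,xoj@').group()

A negative assertion filters positions out without eating any characters.
`re.search` tries every starting position until one works.
The match spans [0:3] → 'pzy'.

'pzy'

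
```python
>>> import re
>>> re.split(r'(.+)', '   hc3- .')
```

Because the pattern has a capturing group, `split` also inserts each captured text between the pieces.

['', '   hc3- .', '']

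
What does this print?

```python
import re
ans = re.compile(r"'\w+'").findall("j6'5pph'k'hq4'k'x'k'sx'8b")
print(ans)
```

Walking the string: at [2:8] → "'5pph'"; at [9:14] → "'hq4'"; at [15:18] → "'x'"; at [19:23] → "'sx'".
Since nothing is captured, `findall` lists the 4 matched substrings directly.

["'5pph'", "'hq4'", "'x'", "'sx'"]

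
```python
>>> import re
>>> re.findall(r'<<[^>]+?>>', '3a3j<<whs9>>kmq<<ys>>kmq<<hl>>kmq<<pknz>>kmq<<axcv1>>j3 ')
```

['<<whs9>>', '<<ys>>', '<<hl>>', '<<pknz>>', '<<axcv1>>']

Scanning left to right: at [4:12] → '<<whs9>>'; at [15:21] → '<<ys>>'; at [24:30] → '<<hl>>'; at [33:41] → '<<pknz>>'; at [44:53] → '<<axcv1>>'.
`findall` yields the raw match text (5 of them) because the pattern has no groups.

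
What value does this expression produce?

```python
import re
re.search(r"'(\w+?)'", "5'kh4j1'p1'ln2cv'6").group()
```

"'kh4j1'"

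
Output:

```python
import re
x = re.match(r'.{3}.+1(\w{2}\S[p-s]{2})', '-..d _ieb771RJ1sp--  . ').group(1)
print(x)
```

Pattern: exactly 3 of any character, then one or more of any character, then a literal '1'; then exactly 2 of a word character, then a non-whitespace character, then exactly 2 of a character in [p-s] (captured).
`match` is anchored at position 0; if the pattern doesn't fit there, it returns None.
The match spans [0:17] → '-..d _ieb771RJ1sp'.
Captured: group 1 = 'RJ1sp'.

RJ1sp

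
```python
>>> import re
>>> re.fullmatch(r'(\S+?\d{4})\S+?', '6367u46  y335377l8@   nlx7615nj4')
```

`re.fullmatch` is like wrapping the pattern in `^…$` (in single-line mode).
Here the string isn't matched end-to-end, so the call returns None.

None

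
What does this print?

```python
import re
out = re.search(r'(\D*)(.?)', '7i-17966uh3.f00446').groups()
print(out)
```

('', '7')

This matches zero or more of a non-digit (captured); then optionally any character (captured).
`re.search` tries every starting position until one works.
The match spans [0:1] → '7'.
Captured: group 1 = '', group 2 = '7'.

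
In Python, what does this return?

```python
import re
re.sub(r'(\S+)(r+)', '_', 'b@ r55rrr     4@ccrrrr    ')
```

'b@ _     _    '

Pattern: one or more of a non-whitespace character (captured); then one or more of a literal 'r' (captured).
Matches: at [3:9] → 'r55rrr'; at [14:22] → '4@ccrrrr'.
Each match is replaced by '_'.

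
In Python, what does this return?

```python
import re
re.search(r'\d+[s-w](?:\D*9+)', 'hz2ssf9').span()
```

(2, 7)

Pattern: one or more of a digit, then a character in [s-w]; then zero or more of a non-digit, then one or more of a literal '9' (non-capturing group).
Unlike `match`, `search` isn't anchored — it looks for the pattern anywhere in the string.
The match spans [2:7] → '2ssf9'.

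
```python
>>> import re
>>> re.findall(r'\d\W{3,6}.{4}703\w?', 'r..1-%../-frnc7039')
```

['1-%../-frnc7039']

The pattern matches a digit; then 3 to 6 of a non-word character, then exactly 4 of any character; then the literal '703', then optionally a word character.
Scanning left to right: at [3:18] → '1-%../-frnc7039'.
No capturing groups, so `findall` returns the 1 full match string.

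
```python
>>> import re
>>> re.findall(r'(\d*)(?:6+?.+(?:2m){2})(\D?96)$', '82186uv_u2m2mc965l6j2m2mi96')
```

[('8218', 'i96')]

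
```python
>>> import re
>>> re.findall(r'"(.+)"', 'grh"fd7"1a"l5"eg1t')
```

Scanning left to right: at [3:14] match '"fd7"1a"l5"', group 1 = 'fd7"1a"l5'.
One capturing group, so `findall` returns just the captured substring from the one match — 1 in all.

['fd7"1a"l5']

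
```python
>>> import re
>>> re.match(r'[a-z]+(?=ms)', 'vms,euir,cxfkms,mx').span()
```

(0, 1)

Lookahead/lookbehind check context without consuming it, so the matched span excludes the asserted characters.
`re.match` only tries the pattern at the start of the string.
The match spans [0:1] → 'v'.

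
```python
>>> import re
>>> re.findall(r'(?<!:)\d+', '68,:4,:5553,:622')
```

A negative assertion filters positions out without eating any characters.
`findall` yields the raw match text (3 of them) because the pattern has no groups.

['68', '553', '22']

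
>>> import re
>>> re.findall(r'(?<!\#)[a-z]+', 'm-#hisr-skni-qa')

['m', 'isr', 'skni', 'qa']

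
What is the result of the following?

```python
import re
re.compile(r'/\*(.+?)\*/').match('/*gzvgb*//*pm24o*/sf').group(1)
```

The match spans [0:9] → '/*gzvgb*/'.
Captured: group 1 = 'gzvgb'.

'gzvgb'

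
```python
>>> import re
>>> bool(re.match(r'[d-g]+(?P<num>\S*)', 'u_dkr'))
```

False

The pattern matches one or more of a character in [d-g]; then zero or more of a non-whitespace character (captured as 'num').
With `match`, the pattern is implicitly anchored at the beginning.
Here the string doesn't start with a match, so the call returns None, and `bool(None)` is False.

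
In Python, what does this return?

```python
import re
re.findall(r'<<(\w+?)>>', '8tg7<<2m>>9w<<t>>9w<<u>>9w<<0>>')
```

['2m', 't', 'u', '0']

Walking the string: at [4:10] match '<<2m>>', group 1 = '2m'; at [12:17] match '<<t>>', group 1 = 't'; at [19:24] match '<<u>>', group 1 = 'u'; at [26:31] match '<<0>>', group 1 = '0'.
`findall` collects group 1 from each match (4 total).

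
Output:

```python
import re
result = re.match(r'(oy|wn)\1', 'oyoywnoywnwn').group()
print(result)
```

`re.match` only tries the pattern at the start of the string.
The match spans [0:4] → 'oyoy'.

oyoy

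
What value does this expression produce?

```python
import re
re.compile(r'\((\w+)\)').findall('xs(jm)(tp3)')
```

Walking the string: at [2:6] match '(jm)', group 1 = 'jm'; at [6:11] match '(tp3)', group 1 = 'tp3'.
`findall` collects group 1 from each match (2 total).

['jm', 'tp3']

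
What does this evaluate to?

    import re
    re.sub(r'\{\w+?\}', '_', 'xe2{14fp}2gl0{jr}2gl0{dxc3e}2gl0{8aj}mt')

'xe2_2gl0_2gl0_2gl0_mt'

Matches: at [3:9] → '{14fp}'; at [13:17] → '{jr}'; at [21:28] → '{dxc3e}'; at [32:37] → '{8aj}'.
Each match is replaced by '_'.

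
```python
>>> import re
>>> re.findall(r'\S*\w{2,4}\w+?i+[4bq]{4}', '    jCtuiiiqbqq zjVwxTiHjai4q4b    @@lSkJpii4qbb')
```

['jCtuiiiqbqq', 'zjVwxTiHjai4q4b', '@@lSkJpii4qbb']

The pattern matches zero or more of a non-whitespace character, then 2 to 4 of a word character, then one or more of a word character (lazy); then one or more of a literal 'i'; then exactly 4 of one of [4bq].
Walking the string: at [4:15] → 'jCtuiiiqbqq'; at [16:31] → 'zjVwxTiHjai4q4b'; at [35:48] → '@@lSkJpii4qbb'.
Since nothing is captured, `findall` lists the 3 matched substrings directly.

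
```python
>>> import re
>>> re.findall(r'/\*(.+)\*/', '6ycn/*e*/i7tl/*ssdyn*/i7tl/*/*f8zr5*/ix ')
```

['e*/i7tl/*ssdyn*/i7tl/*/*f8zr5']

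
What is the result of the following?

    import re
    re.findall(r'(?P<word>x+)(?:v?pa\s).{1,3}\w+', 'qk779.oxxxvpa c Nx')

['xxx']

`findall` collects group 1 from the one match (1 total).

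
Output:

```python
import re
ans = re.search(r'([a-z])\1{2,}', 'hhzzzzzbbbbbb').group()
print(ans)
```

zzzzz

After group 1 captures some text, `\1` only succeeds where that same text appears again.
The match spans [2:7] → 'zzzzz'.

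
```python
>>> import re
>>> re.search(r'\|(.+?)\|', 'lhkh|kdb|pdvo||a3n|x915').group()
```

'|kdb|'

`search` walks the string left to right and returns the first match it finds.
The match spans [4:9] → '|kdb|'.
Captured: group 1 = 'kdb'.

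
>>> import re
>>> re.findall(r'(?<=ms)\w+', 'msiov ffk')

['iov']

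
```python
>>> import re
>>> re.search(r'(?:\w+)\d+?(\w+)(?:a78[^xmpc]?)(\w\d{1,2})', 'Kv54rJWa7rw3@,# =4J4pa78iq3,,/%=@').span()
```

Pattern: one or more of a word character (non-capturing group); then one or more of a digit (lazy); then one or more of a word character (captured); then the literal 'a78', then optionally any character except [xmpc] (non-capturing group); then a word character, then 1 to 2 of a digit (captured).
`re.search` scans for the first position where the pattern succeeds.
The match spans [17:27] → '4J4pa78iq3'.
Captured: group 1 = 'p', group 2 = 'q3'.

(17, 27)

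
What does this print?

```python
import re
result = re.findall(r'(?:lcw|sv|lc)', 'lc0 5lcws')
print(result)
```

['lc', 'lcw']

Alternation isn't longest-match — the leftmost alternative that fits at this position is chosen.
Scanning left to right: at [0:2] → 'lc'; at [5:8] → 'lcw'.
Since nothing is captured, `findall` lists the 2 matched substrings directly.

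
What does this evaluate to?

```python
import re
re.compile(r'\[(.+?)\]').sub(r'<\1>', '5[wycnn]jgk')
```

'5<wycnn>jgk'

The replacement refers to a captured group, so each match is rewritten using its own captured text.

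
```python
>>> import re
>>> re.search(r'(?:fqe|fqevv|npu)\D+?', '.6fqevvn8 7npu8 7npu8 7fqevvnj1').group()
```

Branches in `(...|...)` are attempted left-to-right; the first branch that allows the whole pattern to succeed is taken.
Unlike `match`, `search` isn't anchored — it looks for the pattern anywhere in the string.
The match spans [2:6] → 'fqev'.

'fqev'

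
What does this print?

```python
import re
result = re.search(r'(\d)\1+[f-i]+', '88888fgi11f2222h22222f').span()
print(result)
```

The backreference `\1` re-matches whatever the first group consumed, character for character.
The match spans [0:8] → '88888fgi'.

(0, 8)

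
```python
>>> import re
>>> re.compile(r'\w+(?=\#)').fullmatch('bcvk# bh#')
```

None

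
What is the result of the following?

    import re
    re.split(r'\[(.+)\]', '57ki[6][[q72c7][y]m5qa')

The group in the pattern means `split` returns the separators' captures alongside the pieces.

['57ki', '6][[q72c7][y', 'm5qa']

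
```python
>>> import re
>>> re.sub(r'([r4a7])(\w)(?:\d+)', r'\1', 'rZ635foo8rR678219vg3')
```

The pattern matches one of [r4a7] (captured); then a word character (captured); then one or more of a digit (non-capturing group).
Matches: at [0:5] → 'rZ635'; at [9:17] → 'rR678219'.
Each match is replaced using the text its own group 1 captured.

'rfoo8rvg3'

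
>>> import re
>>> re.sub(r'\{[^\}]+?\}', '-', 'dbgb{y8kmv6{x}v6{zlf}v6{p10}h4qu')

'dbgb-v6-v6-h4qu'

`sub` substitutes '-' at each match site.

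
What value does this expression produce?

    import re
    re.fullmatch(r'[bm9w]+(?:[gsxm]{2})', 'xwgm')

None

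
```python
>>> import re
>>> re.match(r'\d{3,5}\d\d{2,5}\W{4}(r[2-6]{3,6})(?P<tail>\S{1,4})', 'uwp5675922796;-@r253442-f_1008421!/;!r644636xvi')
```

None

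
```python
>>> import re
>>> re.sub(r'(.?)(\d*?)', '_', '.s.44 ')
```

This matches optionally any character (captured); then zero or more of a digit (lazy) (captured).
Matches: at [0:1] → '.'; at [1:2] → 's'; at [2:3] → '.'; at [3:4] → '4'; at [4:5] → '4'; ….
Every occurrence is swapped for '_'.

'_______'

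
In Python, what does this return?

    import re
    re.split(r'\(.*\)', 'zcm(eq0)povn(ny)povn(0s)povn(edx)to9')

Matches to split on: at [3:33] → '(eq0)povn(ny)povn(0s)povn(edx)'.
Splitting on the pattern gives 2 pieces.

['zcm', 'to9']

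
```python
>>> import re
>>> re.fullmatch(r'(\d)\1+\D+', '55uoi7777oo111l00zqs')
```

None

After group 1 captures some text, `\1` only succeeds where that same text appears again.
`re.fullmatch` requires the pattern to consume the entire string.
Here the string isn't matched end-to-end, so the call returns None.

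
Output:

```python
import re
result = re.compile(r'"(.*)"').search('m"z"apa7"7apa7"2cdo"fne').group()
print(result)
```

"z"apa7"7apa7"2cdo"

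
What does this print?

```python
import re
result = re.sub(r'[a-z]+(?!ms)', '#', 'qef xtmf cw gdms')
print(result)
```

# # # #

The negative lookaround is zero-width — it rules out positions where the adjacent text would match, without consuming anything.
Matches: at [0:3] → 'qef'; at [4:8] → 'xtmf'; at [9:11] → 'cw'; at [12:16] → 'gdms'.
Each match is replaced by '#'.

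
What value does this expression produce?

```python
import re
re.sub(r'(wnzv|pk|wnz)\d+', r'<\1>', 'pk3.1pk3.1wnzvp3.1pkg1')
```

'<pk>.1<pk>.1wnzvp3.1pkg1'

`\1` in the replacement pulls in group 1's text for each match.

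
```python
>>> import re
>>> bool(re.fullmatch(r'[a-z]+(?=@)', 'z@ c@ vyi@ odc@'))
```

False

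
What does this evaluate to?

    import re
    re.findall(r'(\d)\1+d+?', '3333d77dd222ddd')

['3', '7', '2']

After group 1 captures some text, `\1` only succeeds where that same text appears again.
With a single group, `findall` returns only what that group captured — 3 items.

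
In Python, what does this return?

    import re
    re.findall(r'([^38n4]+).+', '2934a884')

['29']

Because there's exactly one group, `findall` drops the full match and keeps group 1 from the one hit.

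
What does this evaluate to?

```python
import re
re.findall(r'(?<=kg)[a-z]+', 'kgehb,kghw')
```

Because the assertion is zero-width, the text it checks is not consumed and won't appear in the result.
Since nothing is captured, `findall` lists the 2 matched substrings directly.

['ehb', 'hw']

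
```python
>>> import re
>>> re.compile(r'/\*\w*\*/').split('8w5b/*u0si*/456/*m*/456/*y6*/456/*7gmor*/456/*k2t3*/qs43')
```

Matches to split on: at [4:12] → '/*u0si*/'; at [15:20] → '/*m*/'; at [23:29] → '/*y6*/'; at [32:41] → '/*7gmor*/'; at [44:52] → '/*k2t3*/'.
The string is cut at each match, leaving 6 pieces.

['8w5b', '456', '456', '456', '456', 'qs43']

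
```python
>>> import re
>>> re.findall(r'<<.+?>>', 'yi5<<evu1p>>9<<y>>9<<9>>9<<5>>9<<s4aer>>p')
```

['<<evu1p>>', '<<y>>', '<<9>>', '<<5>>', '<<s4aer>>']

A non-greedy quantifier consumes as few characters as it can — just enough that the remainder of the pattern still matches from where it stops; whatever follows it matches normally.
Since nothing is captured, `findall` lists the 5 matched substrings directly.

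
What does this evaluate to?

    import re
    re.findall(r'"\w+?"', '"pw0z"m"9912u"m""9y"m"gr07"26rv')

['"pw0z"', '"9912u"', '"9y"', '"gr07"']

Scanning left to right: at [0:6] → '"pw0z"'; at [7:14] → '"9912u"'; at [16:20] → '"9y"'; at [21:27] → '"gr07"'.
No capturing groups, so `findall` returns the 4 full match strings.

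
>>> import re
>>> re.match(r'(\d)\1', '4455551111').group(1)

'4'

A backreference is literal: `\1` must see the identical characters the first group matched.
`re.match` won't scan ahead — the pattern has to work from the very first character.
The match spans [0:2] → '44'.
Captured: group 1 = '4'.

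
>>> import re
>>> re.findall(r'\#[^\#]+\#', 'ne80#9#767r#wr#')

['#9#', '#wr#']

Since nothing is captured, `findall` lists the 2 matched substrings directly.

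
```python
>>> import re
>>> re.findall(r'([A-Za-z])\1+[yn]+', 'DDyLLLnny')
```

After group 1 captures some text, `\1` only succeeds where that same text appears again.
Scanning left to right: at [0:3] match 'DDy', group 1 = 'D'; at [3:9] match 'LLLnny', group 1 = 'L'.
Because there's exactly one group, `findall` drops the full match and keeps group 1 from each hit.

['D', 'L']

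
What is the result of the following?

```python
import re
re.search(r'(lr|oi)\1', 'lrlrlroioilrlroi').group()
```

'lrlr'

The backreference `\1` re-matches whatever the first group consumed, character for character.
The match spans [0:4] → 'lrlr'.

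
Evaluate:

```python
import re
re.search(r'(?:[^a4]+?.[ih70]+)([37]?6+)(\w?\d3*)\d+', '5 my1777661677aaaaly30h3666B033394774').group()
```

The match spans [0:14] → '5 my1777661677'.

'5 my1777661677'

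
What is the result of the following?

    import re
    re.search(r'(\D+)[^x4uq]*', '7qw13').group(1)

The match spans [1:5] → 'qw13'.
Captured: group 1 = 'qw'.

'qw'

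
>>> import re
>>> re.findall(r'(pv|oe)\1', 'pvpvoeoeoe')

`\1` is not a pattern — it's the concrete string captured by group 1, re-applied verbatim.
Scanning left to right: at [0:4] match 'pvpv', group 1 = 'pv'; at [4:8] match 'oeoe', group 1 = 'oe'.
One capturing group, so `findall` returns just the captured substring from each match — 2 in all.

['pv', 'oe']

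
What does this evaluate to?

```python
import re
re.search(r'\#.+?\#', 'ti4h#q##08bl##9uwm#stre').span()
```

(4, 7)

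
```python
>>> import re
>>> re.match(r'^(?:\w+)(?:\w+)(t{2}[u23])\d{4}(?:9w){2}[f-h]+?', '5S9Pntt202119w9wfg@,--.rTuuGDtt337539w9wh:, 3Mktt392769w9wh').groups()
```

('tt2',)

The match spans [0:17] → '5S9Pntt202119w9wf'.
Captured: group 1 = 'tt2'.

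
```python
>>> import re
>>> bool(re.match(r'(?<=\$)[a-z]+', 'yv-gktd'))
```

The lookaround is zero-width — it requires the adjacent text to match without consuming it, so the asserted text isn't part of the match.
`match` is anchored at position 0; if the pattern doesn't fit there, it returns None.
Here the string doesn't start with a match, so the call returns None, and `bool(None)` is False.

False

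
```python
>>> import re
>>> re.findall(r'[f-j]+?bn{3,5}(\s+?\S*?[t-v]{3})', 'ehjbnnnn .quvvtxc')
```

A non-greedy quantifier consumes as few characters as it can — just enough that the remainder of the pattern still matches from where it stops; whatever follows it matches normally.
`findall` collects group 1 from the one match (1 total).

[' .quvv']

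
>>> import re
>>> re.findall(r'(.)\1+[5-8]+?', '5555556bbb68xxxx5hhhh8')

['5', 'b', 'x', 'h']

`\1` is not a pattern — it's the concrete string captured by group 1, re-applied verbatim.
Scanning left to right: at [0:7] match '5555556', group 1 = '5'; at [7:11] match 'bbb6', group 1 = 'b'; at [12:17] match 'xxxx5', group 1 = 'x'; at [17:22] match 'hhhh8', group 1 = 'h'.
With a single group, `findall` returns only what that group captured — 4 items.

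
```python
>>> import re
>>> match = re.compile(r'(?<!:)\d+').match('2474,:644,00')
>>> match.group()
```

Because the assertion is negative and zero-width, positions next to the forbidden text are skipped.
`re.match` won't scan ahead — the pattern has to work from the very first character.
The match spans [0:4] → '2474'.

'2474'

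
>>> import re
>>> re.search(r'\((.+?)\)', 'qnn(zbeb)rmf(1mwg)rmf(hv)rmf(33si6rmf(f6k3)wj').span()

Because the quantifier is non-greedy, it stops expanding at the earliest point where the rest of the pattern can succeed.
The match spans [3:9] → '(zbeb)'.

(3, 9)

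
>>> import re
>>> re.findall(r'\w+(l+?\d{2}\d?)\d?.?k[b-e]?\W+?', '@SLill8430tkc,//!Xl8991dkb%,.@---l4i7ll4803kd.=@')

This matches one or more of a word character; then one or more of the literal 'l' (lazy), then exactly 2 of a digit, then optionally a digit (captured); then optionally a digit, then optionally any character; then a literal 'k', then optionally a character in [b-e], then one or more of a non-word character (lazy).
Matches: at [1:14] match 'SLill8430tkc,', group 1 = 'l843'; at [17:27] match 'Xl8991dkb%', group 1 = 'l899'; at [33:46] match 'l4i7ll4803kd.', group 1 = 'l480'.
One capturing group, so `findall` returns just the captured substring from each match — 3 in all.

['l843', 'l899', 'l480']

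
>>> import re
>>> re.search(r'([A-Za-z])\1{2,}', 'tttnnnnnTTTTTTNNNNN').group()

'ttt'

A backreference is literal: `\1` must see the identical characters the first group matched.
Unlike `match`, `search` isn't anchored — it looks for the pattern anywhere in the string.
The match spans [0:3] → 'ttt'.
Captured: group 1 = 't'.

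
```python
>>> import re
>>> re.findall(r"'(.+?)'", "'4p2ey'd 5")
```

One capturing group, so `findall` returns just the captured substring from the one match — 1 in all.

['4p2ey']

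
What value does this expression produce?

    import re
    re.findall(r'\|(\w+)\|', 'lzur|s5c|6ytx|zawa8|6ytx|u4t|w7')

Because there's exactly one group, `findall` drops the full match and keeps group 1 from each hit.

['s5c', 'zawa8', 'u4t']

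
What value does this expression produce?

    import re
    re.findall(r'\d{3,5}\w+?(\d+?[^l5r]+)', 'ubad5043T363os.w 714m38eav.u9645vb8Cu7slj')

['363os.w 714m38eav.u964']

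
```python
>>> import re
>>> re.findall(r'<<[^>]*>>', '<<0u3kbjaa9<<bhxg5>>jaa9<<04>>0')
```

Walking the string: at [0:20] → '<<0u3kbjaa9<<bhxg5>>'; at [24:30] → '<<04>>'.
Since nothing is captured, `findall` lists the 2 matched substrings directly.

['<<0u3kbjaa9<<bhxg5>>', '<<04>>']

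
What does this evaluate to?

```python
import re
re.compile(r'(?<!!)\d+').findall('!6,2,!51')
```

['2', '1']

The negative lookaround is zero-width — it rules out positions where the adjacent text would match, without consuming anything.
Since nothing is captured, `findall` lists the 2 matched substrings directly.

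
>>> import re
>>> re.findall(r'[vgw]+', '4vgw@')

No capturing groups, so `findall` returns the 1 full match string.

['vgw']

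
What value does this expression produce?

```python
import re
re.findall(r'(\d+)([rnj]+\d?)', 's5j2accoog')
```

This matches one or more of a digit (captured); then one or more of one of [rnj], then optionally a digit (captured).
Walking the string: at [1:4] match '5j2', groups = ('5', 'j2').
`findall` packs the 2 group values into a tuple for every match.

[('5', 'j2')]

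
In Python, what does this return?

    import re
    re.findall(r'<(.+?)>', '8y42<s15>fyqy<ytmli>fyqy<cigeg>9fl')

['s15', 'ytmli', 'cigeg']

Lazy quantifiers expand one character at a time until the remainder of the pattern can match.
With a single group, `findall` returns only what that group captured — 3 items.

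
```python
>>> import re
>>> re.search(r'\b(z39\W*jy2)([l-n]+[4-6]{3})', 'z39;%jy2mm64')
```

None

This matches a word boundary (`\b`, zero-width); then the literal 'z39', then zero or more of a non-word character, then the literal 'jy2' (captured); then one or more of a character in [l-n], then exactly 3 of a character in [4-6] (captured).
Unlike `match`, `search` isn't anchored — it looks for the pattern anywhere in the string.
Here nothing in the string fits, so the call returns None.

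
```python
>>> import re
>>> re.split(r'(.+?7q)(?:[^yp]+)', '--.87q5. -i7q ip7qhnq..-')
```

['', '--.87q', '', 'p7q', '']

With the lazy modifier that quantifier settles for the fewest repetitions that let the rest of the pattern succeed (the atoms after it are unaffected and can still be greedy).
With a capturing group present, the delimiter's captured portion is kept in the result list.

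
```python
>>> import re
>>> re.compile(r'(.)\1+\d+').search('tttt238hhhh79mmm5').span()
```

(0, 7)

The backreference `\1` re-matches whatever the first group consumed, character for character.
Unlike `match`, `search` isn't anchored — it looks for the pattern anywhere in the string.
The match spans [0:7] → 'tttt238'.
Captured: group 1 = 't'.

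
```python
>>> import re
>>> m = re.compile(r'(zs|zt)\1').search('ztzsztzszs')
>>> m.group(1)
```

`\1` has to match the exact text group 1 already captured.
`search` walks the string left to right and returns the first match it finds.
The match spans [6:10] → 'zszs'.
Captured: group 1 = 'zs'.

'zs'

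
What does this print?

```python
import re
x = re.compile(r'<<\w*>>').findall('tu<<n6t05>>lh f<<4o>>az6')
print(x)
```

Matches: at [2:11] → '<<n6t05>>'; at [15:21] → '<<4o>>'.
No capturing groups, so `findall` returns the 2 full match strings.

['<<n6t05>>', '<<4o>>']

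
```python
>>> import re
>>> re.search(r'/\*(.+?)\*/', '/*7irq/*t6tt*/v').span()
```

`search` walks the string left to right and returns the first match it finds.
The match spans [0:14] → '/*7irq/*t6tt*/'.
Captured: group 1 = '7irq/*t6tt'.

(0, 14)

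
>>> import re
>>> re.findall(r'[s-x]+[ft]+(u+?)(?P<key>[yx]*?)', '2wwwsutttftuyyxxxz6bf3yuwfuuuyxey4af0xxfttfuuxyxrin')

This matches one or more of a character in [s-x]; then one or more of one of [ft]; then one or more of a literal 'u' (lazy) (captured); then zero or more of one of [yx] (lazy) (captured as 'key').
A non-greedy quantifier consumes as few characters as it can — just enough that the remainder of the pattern still matches from where it stops; whatever follows it matches normally.
Matches: at [1:12] match 'wwwsutttftu', groups = ('u', ''); at [23:27] match 'uwfu', groups = ('u', ''); at [37:44] match 'xxfttfu', groups = ('u', '').
Multiple groups make `findall` return tuples — one 2-tuple for each match.

[('u', ''), ('u', ''), ('u', '')]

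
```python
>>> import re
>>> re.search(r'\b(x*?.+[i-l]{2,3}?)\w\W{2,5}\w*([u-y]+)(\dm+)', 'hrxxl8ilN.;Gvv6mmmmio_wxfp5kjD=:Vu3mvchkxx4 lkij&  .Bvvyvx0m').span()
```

Pattern: a word boundary (`\b`, zero-width); then zero or more of a literal 'x' (lazy), then one or more of any character, then 2 to 3 of a character in [i-l] (lazy) (captured); then a word character, then 2 to 5 of a non-word character, then zero or more of a word character; then one or more of a character in [u-y] (captured); then a digit, then one or more of a literal 'm' (captured).
Unlike `match`, `search` isn't anchored — it looks for the pattern anywhere in the string.
The match spans [0:60] → 'hrxxl8ilN.;Gvv6mmmmio_wxfp5kjD=:Vu3mvchkxx4 lkij&  .Bvvyvx0m'.
Captured: group 1 = 'hrxxl8ilN.;Gvv6mmmmio_wxfp5kjD=:Vu3mvchkxx4 lki', group 2 = 'x', group 3 = '0m'.

(0, 60)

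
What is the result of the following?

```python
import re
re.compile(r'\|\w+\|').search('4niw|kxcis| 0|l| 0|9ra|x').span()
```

`re.search` tries every starting position until one works.
The match spans [4:11] → '|kxcis|'.

(4, 11)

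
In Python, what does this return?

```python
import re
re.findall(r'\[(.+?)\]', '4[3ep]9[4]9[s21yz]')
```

['3ep', '4', 's21yz']

Matches: at [1:6] match '[3ep]', group 1 = '3ep'; at [7:10] match '[4]', group 1 = '4'; at [11:18] match '[s21yz]', group 1 = 's21yz'.
One capturing group, so `findall` returns just the captured substring from each match — 3 in all.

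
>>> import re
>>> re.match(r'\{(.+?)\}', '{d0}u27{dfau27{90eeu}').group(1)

'd0'

`re.match` won't scan ahead — the pattern has to work from the very first character.
The match spans [0:4] → '{d0}'.
Captured: group 1 = 'd0'.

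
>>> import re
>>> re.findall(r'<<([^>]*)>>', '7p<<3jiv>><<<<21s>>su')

Walking the string: at [2:10] match '<<3jiv>>', group 1 = '3jiv'; at [10:19] match '<<<<21s>>', group 1 = '<<21s'.
Because there's exactly one group, `findall` drops the full match and keeps group 1 from each hit.

['3jiv', '<<21s']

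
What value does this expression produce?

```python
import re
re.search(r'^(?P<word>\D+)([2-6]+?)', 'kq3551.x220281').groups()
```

('kq', '3')

The match spans [0:3] → 'kq3'.
Captured: group 1 = 'kq', group 2 = '3'.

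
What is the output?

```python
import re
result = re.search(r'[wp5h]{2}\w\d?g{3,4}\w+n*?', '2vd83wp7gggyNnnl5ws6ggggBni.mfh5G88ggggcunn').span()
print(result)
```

The pattern matches exactly 2 of one of [wp5h]; then a word character, then optionally a digit, then 3 to 4 of the literal 'g'; then one or more of a word character, then zero or more of the literal 'n' (lazy).
Unlike `match`, `search` isn't anchored — it looks for the pattern anywhere in the string.
The match spans [5:27] → 'wp7gggyNnnl5ws6ggggBni'.

(5, 27)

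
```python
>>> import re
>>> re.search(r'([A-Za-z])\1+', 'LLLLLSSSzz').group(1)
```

`\1` is not a pattern — it's the concrete string captured by group 1, re-applied verbatim.
`re.search` tries every starting position until one works.
The match spans [0:5] → 'LLLLL'.
Captured: group 1 = 'L'.

'L'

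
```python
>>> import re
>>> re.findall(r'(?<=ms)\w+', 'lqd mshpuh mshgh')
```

['hpuh', 'hgh']

The positive lookaround only admits positions where the adjacent text matches; those characters stay outside the span.
Scanning left to right: at [6:10] → 'hpuh'; at [13:16] → 'hgh'.
Since nothing is captured, `findall` lists the 2 matched substrings directly.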